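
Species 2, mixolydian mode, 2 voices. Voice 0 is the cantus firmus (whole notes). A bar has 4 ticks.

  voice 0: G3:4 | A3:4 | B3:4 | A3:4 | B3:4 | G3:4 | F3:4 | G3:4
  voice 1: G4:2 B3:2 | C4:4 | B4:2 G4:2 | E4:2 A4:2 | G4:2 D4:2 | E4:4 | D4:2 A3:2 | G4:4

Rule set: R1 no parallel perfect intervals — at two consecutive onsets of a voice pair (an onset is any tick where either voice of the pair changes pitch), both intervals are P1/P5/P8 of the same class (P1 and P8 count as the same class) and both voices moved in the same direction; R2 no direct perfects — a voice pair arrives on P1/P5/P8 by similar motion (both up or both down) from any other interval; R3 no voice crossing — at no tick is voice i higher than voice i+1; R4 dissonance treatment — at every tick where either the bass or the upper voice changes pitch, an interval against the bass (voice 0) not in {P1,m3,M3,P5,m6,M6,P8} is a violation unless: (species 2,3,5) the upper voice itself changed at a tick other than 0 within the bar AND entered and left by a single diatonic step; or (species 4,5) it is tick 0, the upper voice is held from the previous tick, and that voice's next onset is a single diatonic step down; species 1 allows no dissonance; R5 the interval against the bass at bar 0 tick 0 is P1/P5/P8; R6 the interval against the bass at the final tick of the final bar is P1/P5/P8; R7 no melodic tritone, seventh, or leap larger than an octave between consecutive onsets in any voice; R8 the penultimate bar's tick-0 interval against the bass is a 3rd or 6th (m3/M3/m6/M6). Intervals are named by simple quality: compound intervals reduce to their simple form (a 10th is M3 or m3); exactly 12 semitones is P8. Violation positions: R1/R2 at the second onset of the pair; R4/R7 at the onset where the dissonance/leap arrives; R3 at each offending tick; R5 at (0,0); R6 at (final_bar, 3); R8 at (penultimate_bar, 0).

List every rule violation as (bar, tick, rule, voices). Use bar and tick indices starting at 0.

(2, 0, R2, (0, 1))
(2, 0, R7, (1,))
(3, 0, R2, (0, 1))
(7, 0, R2, (0, 1))
(7, 0, R7, (1,))

bar 0: v0=G3 v1=G4 downbeat P8
bar 1: v0=A3 v1=C4 downbeat m3
bar 2: v0=B3 v1=B4 downbeat P8
bar 3: v0=A3 v1=E4 downbeat P5
bar 4: v0=B3 v1=G4 downbeat m6
bar 5: v0=G3 v1=E4 downbeat M6
bar 6: v0=F3 v1=D4 downbeat M6
bar 7: v0=G3 v1=G4 downbeat P8
  -> R2 @ bar 2 tick 0 v(0, 1): A3/C4 m3 -> B3/B4 P8 similar
  -> R7 @ bar 2 tick 0 v(1,): C4->B4 leap 11st
  -> R2 @ bar 3 tick 0 v(0, 1): B3/G4 m6 -> A3/E4 P5 similar
  -> R2 @ bar 7 tick 0 v(0, 1): F3/A3 M3 -> G3/G4 P8 similar
  -> R7 @ bar 7 tick 0 v(1,): A3->G4 leap 10st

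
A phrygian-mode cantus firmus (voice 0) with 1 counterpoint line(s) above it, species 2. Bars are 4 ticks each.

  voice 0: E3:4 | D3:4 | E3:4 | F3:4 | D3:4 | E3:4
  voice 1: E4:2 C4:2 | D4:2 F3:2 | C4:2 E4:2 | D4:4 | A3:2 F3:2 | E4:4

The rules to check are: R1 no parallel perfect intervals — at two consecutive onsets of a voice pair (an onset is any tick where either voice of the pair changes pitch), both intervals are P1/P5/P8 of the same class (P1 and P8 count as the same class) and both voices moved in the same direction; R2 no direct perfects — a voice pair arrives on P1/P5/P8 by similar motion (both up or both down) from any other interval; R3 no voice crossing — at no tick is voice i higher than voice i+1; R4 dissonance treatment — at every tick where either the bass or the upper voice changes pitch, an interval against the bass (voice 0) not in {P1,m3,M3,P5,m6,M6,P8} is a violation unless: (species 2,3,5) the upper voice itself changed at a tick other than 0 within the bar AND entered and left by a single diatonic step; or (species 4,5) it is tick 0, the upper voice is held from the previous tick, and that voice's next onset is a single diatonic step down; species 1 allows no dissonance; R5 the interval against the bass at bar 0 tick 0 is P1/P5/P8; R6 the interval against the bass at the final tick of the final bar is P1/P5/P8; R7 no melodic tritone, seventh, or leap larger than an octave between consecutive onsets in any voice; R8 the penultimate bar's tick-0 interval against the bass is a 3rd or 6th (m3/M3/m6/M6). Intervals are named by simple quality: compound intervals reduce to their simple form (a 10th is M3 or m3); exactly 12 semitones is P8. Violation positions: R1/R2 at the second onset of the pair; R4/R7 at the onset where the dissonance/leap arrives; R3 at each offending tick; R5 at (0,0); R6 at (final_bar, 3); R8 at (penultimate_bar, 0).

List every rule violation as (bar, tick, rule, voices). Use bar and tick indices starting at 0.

(4, 0, R2, (0, 1))
(4, 0, R8, (0, 1))
(5, 0, R2, (0, 1))
(5, 0, R7, (1,))

bar 0: v0=E3 v1=E4 downbeat P8
bar 1: v0=D3 v1=D4 downbeat P8
bar 2: v0=E3 v1=C4 downbeat m6
bar 3: v0=F3 v1=D4 downbeat M6
bar 4: v0=D3 v1=A3 downbeat P5
bar 5: v0=E3 v1=E4 downbeat P8
  -> R2 @ bar 4 tick 0 v(0, 1): F3/D4 M6 -> D3/A3 P5 similar
  -> R8 @ bar 4 tick 0 v(0, 1): penult P5 not 3rd/6th
  -> R2 @ bar 5 tick 0 v(0, 1): D3/F3 m3 -> E3/E4 P8 similar
  -> R7 @ bar 5 tick 0 v(1,): F3->E4 leap 11st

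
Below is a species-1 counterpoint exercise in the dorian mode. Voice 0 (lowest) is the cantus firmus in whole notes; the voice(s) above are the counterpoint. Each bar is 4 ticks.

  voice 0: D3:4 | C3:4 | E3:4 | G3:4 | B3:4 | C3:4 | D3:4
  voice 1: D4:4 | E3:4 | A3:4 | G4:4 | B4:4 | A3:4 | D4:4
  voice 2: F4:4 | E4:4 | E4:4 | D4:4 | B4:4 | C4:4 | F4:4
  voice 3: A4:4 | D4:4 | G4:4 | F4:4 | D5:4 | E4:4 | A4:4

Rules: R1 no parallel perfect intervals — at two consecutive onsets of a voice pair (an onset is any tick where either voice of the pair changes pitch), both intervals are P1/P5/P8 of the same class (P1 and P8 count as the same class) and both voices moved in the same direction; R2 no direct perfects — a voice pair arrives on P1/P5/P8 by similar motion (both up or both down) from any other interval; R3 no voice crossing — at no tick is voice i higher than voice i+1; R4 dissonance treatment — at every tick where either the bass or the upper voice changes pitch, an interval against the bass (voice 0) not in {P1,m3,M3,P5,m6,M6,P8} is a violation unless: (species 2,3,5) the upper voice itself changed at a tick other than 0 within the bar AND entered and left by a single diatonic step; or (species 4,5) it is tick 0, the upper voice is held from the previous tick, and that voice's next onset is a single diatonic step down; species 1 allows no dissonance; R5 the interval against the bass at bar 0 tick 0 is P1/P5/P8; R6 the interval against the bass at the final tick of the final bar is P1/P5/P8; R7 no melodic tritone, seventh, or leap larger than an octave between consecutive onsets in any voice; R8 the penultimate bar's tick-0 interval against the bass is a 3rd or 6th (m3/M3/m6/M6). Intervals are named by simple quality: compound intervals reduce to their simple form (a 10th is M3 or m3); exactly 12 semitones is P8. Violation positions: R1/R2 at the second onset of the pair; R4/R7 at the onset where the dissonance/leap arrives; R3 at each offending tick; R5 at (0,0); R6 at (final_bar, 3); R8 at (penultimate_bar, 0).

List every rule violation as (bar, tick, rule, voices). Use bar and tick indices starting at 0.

bar 0: v0=D3 v1=D4 v2=F4 v3=A4 downbeat P5
bar 1: v0=C3 v1=E3 v2=E4 v3=D4 downbeat M2
bar 2: v0=E3 v1=A3 v2=E4 v3=G4 downbeat m3
bar 3: v0=G3 v1=G4 v2=D4 v3=F4 downbeat m7
bar 4: v0=B3 v1=B4 v2=B4 v3=D5 downbeat m3
bar 5: v0=C3 v1=A3 v2=C4 v3=E4 downbeat M3
bar 6: v0=D3 v1=D4 v2=F4 v3=A4 downbeat P5
  -> R5 @ bar 0 tick 0 v(0, 2): opens on m3
  -> R2 @ bar 1 tick 0 v(1, 2): D4/F4 m3 -> E3/E4 P8 similar
  -> R3 @ bar 1 tick 0 v(2, 3): E4 above D4
  -> R4 @ bar 1 tick 0 v(0, 3): C3/D4 M2 untreated
  -> R7 @ bar 1 tick 0 v(1,): D4->E3 leap 10st
  -> R3 @ bar 1 tick 1 v(2, 3): E4 above D4
  -> R3 @ bar 1 tick 2 v(2, 3): E4 above D4
  -> R3 @ bar 1 tick 3 v(2, 3): E4 above D4
  -> R4 @ bar 2 tick 0 v(0, 1): E3/A3 P4 untreated
  -> R2 @ bar 3 tick 0 v(0, 1): E3/A3 P4 -> G3/G4 P8 similar
  -> R3 @ bar 3 tick 0 v(1, 2): G4 above D4
  -> R4 @ bar 3 tick 0 v(0, 3): G3/F4 m7 untreated
  -> R7 @ bar 3 tick 0 v(1,): A3->G4 leap 10st
  -> R3 @ bar 3 tick 1 v(1, 2): G4 above D4
  -> R3 @ bar 3 tick 2 v(1, 2): G4 above D4
  -> R3 @ bar 3 tick 3 v(1, 2): G4 above D4
  -> R1 @ bar 4 tick 0 v(0, 1): G3/G4 P8 -> B3/B4 P8 similar
  -> R2 @ bar 4 tick 0 v(0, 2): G3/D4 P5 -> B3/B4 P8 similar
  -> R2 @ bar 4 tick 0 v(1, 2): G4/D4 P4 -> B4/B4 P1 similar
  -> R1 @ bar 5 tick 0 v(0, 2): B3/B4 P8 -> C3/C4 P8 similar
  -> R2 @ bar 5 tick 0 v(1, 3): B4/D5 m3 -> A3/E4 P5 similar
  -> R7 @ bar 5 tick 0 v(0,): B3->C3 leap 11st
  -> R7 @ bar 5 tick 0 v(1,): B4->A3 leap 14st
  -> R7 @ bar 5 tick 0 v(2,): B4->C4 leap 11st
  -> R7 @ bar 5 tick 0 v(3,): D5->E4 leap 10st
  -> R8 @ bar 5 tick 0 v(0, 2): penult P8 not 3rd/6th
  -> R1 @ bar 6 tick 0 v(1, 3): A3/E4 P5 -> D4/A4 P5 similar
  -> R2 @ bar 6 tick 0 v(0, 1): C3/A3 M6 -> D3/D4 P8 similar
  -> R2 @ bar 6 tick 0 v(0, 3): C3/E4 M3 -> D3/A4 P5 similar
  -> R6 @ bar 6 tick 3 v(0, 2): closes on m3

(0, 0, R5, (0, 2))
(1, 0, R2, (1, 2))
(1, 0, R3, (2, 3))
(1, 0, R4, (0, 3))
(1, 0, R7, (1,))
(1, 1, R3, (2, 3))
(1, 2, R3, (2, 3))
(1, 3, R3, (2, 3))
(2, 0, R4, (0, 1))
(3, 0, R2, (0, 1))
(3, 0, R3, (1, 2))
(3, 0, R4, (0, 3))
(3, 0, R7, (1,))
(3, 1, R3, (1, 2))
(3, 2, R3, (1, 2))
(3, 3, R3, (1, 2))
(4, 0, R1, (0, 1))
(4, 0, R2, (0, 2))
(4, 0, R2, (1, 2))
(5, 0, R1, (0, 2))
(5, 0, R2, (1, 3))
(5, 0, R7, (0,))
(5, 0, R7, (1,))
(5, 0, R7, (2,))
(5, 0, R7, (3,))
(5, 0, R8, (0, 2))
(6, 0, R1, (1, 3))
(6, 0, R2, (0, 1))
(6, 0, R2, (0, 3))
(6, 3, R6, (0, 2))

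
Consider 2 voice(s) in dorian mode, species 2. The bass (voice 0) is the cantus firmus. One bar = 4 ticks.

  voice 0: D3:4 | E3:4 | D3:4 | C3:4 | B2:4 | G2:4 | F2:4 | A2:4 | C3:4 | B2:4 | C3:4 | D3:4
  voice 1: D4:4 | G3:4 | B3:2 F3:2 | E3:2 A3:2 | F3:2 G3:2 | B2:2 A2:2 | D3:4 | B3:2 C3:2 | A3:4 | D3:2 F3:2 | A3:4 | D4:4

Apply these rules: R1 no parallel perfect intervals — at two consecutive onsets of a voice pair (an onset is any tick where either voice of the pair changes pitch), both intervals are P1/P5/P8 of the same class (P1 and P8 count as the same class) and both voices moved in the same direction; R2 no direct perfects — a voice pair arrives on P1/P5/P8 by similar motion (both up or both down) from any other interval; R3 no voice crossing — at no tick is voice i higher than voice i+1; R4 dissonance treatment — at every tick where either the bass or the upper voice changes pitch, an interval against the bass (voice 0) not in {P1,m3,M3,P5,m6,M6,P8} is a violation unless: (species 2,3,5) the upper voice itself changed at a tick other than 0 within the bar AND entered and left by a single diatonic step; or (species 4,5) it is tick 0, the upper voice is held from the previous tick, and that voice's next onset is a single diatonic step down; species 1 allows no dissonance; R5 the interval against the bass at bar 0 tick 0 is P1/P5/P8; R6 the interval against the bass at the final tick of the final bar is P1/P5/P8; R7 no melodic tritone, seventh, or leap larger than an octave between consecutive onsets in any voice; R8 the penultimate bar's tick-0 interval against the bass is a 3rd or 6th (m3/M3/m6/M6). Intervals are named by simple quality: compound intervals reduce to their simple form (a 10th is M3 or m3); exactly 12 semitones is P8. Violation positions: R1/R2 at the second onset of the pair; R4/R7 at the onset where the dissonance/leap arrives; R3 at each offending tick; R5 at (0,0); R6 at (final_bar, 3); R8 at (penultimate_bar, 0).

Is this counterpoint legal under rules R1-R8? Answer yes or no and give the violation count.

No (7 violations)

bar 0: v0=D3 v1=D4 (P8)
bar 1: v0=E3 v1=G3 (m3)
bar 2: v0=D3 v1=B3 (M6)
bar 3: v0=C3 v1=E3 (M3)
bar 4: v0=B2 v1=F3 (TT)
bar 5: v0=G2 v1=B2 (M3)
bar 6: v0=F2 v1=D3 (M6)
bar 7: v0=A2 v1=B3 (M2)
bar 8: v0=C3 v1=A3 (M6)
bar 9: v0=B2 v1=D3 (m3)
bar 10: v0=C3 v1=A3 (M6)
bar 11: v0=D3 v1=D4 (P8)
  R7 @ bar2.2: B3->F3 leap 6st
  R4 @ bar4.0: B2/F3 TT untreated
  R4 @ bar5.2: G2/A2 M2 untreated
  R4 @ bar7.0: A2/B3 M2 untreated
  R7 @ bar7.2: B3->C3 leap 11st
  R4 @ bar9.2: B2/F3 TT untreated
  R2 @ bar11.0: C3/A3 M6 -> D3/D4 P8 similar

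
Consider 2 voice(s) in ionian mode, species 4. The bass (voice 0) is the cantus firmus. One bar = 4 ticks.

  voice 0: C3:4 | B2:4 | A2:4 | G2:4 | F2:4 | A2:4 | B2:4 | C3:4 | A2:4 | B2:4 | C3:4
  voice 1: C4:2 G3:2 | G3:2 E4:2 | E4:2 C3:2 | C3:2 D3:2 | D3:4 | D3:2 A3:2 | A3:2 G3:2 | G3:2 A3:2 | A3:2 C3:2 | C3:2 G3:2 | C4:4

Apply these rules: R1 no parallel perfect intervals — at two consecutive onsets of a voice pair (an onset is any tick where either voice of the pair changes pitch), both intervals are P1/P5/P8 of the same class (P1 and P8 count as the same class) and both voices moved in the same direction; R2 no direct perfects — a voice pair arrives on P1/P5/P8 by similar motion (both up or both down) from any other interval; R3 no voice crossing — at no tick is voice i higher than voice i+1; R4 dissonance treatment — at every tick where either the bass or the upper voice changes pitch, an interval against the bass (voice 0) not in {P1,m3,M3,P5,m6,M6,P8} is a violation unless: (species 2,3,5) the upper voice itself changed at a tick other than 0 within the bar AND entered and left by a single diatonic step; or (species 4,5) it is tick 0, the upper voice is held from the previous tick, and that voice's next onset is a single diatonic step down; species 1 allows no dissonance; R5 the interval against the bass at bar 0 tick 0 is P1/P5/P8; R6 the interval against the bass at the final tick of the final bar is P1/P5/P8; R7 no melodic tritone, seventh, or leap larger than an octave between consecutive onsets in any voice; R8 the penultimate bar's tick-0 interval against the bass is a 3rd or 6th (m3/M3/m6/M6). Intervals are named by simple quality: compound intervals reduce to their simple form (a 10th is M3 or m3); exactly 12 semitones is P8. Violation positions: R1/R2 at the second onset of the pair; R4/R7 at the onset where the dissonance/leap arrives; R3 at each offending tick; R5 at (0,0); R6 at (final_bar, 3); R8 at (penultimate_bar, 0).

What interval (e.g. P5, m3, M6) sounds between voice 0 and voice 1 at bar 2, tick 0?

P5

voice 0=A2 voice 1=E4 -> P5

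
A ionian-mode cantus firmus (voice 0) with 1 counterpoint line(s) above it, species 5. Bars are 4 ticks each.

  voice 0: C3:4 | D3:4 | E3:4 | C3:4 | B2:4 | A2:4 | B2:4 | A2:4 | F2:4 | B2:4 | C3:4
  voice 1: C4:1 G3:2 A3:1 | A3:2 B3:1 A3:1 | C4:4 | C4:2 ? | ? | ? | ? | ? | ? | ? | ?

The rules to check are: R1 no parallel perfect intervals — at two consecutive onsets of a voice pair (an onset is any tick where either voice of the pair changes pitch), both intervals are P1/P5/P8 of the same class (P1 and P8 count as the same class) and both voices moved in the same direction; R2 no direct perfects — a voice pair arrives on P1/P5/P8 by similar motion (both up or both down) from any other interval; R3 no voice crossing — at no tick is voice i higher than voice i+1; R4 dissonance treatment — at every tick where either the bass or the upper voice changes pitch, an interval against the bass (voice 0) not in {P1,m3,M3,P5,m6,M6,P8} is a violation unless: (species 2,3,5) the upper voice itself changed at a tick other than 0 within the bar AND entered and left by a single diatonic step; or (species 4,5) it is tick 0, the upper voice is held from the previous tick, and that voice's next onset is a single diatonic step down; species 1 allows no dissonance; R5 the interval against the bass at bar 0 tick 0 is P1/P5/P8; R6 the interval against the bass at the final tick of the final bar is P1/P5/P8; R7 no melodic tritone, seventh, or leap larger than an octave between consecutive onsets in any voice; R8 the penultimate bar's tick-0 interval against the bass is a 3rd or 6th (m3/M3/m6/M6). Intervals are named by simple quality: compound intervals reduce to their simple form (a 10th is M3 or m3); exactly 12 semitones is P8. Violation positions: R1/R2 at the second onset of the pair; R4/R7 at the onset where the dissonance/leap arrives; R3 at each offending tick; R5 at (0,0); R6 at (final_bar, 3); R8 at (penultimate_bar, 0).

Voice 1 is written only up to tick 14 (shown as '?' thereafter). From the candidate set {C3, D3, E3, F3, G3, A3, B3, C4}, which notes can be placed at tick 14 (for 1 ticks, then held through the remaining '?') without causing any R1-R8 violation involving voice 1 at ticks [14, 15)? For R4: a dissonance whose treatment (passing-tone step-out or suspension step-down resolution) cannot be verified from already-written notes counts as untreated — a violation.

C3: legal
D3: violates R4,R7
E3: legal
F3: violates R4
G3: legal
A3: legal
B3: violates R4
C4: legal

{A3, C3, C4, E3, G3}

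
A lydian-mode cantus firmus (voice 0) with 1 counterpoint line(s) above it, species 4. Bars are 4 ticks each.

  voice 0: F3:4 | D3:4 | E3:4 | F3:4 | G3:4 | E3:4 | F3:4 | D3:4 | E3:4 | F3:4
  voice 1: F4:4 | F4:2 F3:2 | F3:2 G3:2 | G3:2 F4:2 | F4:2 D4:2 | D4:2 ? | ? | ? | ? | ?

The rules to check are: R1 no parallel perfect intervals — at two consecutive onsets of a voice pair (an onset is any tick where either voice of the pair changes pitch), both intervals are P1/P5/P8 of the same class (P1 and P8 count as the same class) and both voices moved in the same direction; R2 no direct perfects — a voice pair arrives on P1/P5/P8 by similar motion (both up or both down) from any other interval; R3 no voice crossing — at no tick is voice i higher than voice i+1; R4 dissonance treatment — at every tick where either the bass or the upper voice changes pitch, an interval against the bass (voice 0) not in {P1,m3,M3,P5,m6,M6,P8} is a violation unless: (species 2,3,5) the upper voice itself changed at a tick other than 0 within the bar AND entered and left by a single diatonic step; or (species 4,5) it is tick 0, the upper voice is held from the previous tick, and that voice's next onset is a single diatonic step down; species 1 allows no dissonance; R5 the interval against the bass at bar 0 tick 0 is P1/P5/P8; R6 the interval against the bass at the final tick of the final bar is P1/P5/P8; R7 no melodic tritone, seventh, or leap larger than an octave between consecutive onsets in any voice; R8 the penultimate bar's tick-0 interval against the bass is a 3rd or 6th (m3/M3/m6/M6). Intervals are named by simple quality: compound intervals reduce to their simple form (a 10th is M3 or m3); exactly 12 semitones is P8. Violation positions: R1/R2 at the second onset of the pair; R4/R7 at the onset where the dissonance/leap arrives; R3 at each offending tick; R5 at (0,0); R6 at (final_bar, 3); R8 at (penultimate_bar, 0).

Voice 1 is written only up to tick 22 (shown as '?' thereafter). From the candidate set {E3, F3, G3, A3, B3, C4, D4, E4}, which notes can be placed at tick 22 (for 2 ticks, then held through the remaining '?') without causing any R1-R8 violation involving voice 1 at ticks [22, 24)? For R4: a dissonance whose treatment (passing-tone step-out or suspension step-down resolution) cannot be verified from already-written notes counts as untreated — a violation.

E3: violates R7
F3: violates R4
G3: legal
A3: violates R4
B3: legal
C4: legal
D4: legal
E4: legal

{B3, C4, D4, E4, G3}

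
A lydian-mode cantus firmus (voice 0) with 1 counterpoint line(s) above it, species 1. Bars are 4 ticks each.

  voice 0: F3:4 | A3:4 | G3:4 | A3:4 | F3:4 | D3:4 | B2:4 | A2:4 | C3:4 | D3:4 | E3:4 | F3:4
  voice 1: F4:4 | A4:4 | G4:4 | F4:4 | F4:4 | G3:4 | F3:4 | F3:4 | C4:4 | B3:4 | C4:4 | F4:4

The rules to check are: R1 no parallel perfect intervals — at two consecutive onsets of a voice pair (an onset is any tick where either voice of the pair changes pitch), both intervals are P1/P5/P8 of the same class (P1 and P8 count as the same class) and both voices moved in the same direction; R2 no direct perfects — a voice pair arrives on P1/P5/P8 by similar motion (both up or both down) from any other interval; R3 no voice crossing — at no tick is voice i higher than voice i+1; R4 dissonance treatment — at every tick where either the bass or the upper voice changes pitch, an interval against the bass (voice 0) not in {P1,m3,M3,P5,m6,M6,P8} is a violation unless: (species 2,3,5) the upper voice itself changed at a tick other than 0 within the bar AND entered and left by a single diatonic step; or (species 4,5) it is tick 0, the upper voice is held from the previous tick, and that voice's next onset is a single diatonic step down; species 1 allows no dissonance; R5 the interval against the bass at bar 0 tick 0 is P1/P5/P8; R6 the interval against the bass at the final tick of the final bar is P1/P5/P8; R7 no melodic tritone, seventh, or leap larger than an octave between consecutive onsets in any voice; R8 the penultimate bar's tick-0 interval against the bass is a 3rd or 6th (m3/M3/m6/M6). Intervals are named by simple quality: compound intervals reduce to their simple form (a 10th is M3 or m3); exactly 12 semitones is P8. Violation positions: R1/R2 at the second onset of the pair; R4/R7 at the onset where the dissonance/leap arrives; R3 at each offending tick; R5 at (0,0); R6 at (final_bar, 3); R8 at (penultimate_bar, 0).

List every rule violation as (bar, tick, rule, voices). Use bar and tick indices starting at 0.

(1, 0, R1, (0, 1))
(2, 0, R1, (0, 1))
(5, 0, R4, (0, 1))
(5, 0, R7, (1,))
(6, 0, R4, (0, 1))
(8, 0, R2, (0, 1))
(11, 0, R2, (0, 1))

bar 0: v0=F3 v1=F4 downbeat P8
bar 1: v0=A3 v1=A4 downbeat P8
bar 2: v0=G3 v1=G4 downbeat P8
bar 3: v0=A3 v1=F4 downbeat m6
bar 4: v0=F3 v1=F4 downbeat P8
bar 5: v0=D3 v1=G3 downbeat P4
bar 6: v0=B2 v1=F3 downbeat TT
bar 7: v0=A2 v1=F3 downbeat m6
bar 8: v0=C3 v1=C4 downbeat P8
bar 9: v0=D3 v1=B3 downbeat M6
bar 10: v0=E3 v1=C4 downbeat m6
bar 11: v0=F3 v1=F4 downbeat P8
  -> R1 @ bar 1 tick 0 v(0, 1): F3/F4 P8 -> A3/A4 P8 similar
  -> R1 @ bar 2 tick 0 v(0, 1): A3/A4 P8 -> G3/G4 P8 similar
  -> R4 @ bar 5 tick 0 v(0, 1): D3/G3 P4 untreated
  -> R7 @ bar 5 tick 0 v(1,): F4->G3 leap 10st
  -> R4 @ bar 6 tick 0 v(0, 1): B2/F3 TT untreated
  -> R2 @ bar 8 tick 0 v(0, 1): A2/F3 m6 -> C3/C4 P8 similar
  -> R2 @ bar 11 tick 0 v(0, 1): E3/C4 m6 -> F3/F4 P8 similar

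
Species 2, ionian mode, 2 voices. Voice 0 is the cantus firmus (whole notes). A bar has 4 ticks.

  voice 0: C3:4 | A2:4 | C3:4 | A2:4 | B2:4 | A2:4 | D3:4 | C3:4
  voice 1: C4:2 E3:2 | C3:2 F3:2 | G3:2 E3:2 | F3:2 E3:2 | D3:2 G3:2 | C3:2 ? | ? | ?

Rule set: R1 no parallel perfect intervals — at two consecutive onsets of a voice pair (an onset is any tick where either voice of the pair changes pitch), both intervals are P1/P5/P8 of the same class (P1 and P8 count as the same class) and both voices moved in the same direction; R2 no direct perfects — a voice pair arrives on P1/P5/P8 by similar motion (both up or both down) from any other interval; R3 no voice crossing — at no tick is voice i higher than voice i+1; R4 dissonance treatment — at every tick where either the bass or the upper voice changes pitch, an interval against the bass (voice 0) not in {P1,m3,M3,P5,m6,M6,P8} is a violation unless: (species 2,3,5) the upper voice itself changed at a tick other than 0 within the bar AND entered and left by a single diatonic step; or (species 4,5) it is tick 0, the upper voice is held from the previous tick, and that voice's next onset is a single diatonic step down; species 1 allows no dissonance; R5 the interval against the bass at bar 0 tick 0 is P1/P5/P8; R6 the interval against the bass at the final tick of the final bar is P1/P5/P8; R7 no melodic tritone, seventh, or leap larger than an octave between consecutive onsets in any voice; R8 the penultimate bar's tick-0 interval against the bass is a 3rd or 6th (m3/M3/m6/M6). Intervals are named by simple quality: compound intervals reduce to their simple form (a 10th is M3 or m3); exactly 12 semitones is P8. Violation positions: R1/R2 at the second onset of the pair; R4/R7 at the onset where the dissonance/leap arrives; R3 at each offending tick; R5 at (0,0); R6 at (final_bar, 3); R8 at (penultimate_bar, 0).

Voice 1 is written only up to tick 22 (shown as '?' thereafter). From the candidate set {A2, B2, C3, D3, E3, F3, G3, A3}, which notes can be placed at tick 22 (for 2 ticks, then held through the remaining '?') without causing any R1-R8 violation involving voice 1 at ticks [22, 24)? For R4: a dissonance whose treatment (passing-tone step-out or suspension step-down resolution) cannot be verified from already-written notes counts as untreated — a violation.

A2: legal
B2: violates R4
C3: legal
D3: violates R4
E3: legal
F3: legal
G3: violates R4
A3: legal

{A2, A3, C3, E3, F3}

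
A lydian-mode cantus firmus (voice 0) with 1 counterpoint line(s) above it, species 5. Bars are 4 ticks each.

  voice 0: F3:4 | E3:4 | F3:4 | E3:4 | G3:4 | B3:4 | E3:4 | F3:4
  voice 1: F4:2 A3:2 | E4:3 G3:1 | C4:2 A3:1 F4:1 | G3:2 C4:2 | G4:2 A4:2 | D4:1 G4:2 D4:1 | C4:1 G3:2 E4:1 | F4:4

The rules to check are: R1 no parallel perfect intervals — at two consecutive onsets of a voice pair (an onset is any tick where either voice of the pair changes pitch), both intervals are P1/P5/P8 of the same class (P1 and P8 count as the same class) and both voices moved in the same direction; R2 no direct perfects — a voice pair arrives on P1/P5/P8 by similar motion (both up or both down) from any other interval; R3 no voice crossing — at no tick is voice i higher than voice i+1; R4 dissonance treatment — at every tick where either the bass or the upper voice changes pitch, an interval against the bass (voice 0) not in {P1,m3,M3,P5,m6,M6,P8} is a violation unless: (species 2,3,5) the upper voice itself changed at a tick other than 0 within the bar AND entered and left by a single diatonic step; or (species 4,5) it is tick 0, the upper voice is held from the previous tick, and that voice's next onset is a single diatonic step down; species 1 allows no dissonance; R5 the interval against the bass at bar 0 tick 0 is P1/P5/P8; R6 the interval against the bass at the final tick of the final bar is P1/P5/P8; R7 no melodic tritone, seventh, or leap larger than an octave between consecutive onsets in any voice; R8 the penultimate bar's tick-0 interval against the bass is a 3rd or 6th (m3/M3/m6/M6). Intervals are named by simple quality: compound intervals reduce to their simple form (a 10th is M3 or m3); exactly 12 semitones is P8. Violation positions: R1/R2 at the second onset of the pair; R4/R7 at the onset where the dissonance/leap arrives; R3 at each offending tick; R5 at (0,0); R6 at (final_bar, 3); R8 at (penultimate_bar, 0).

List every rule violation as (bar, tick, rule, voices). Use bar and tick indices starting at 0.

bar 0: v0=F3 v1=F4 downbeat P8
bar 1: v0=E3 v1=E4 downbeat P8
bar 2: v0=F3 v1=C4 downbeat P5
bar 3: v0=E3 v1=G3 downbeat m3
bar 4: v0=G3 v1=G4 downbeat P8
bar 5: v0=B3 v1=D4 downbeat m3
bar 6: v0=E3 v1=C4 downbeat m6
bar 7: v0=F3 v1=F4 downbeat P8
  -> R2 @ bar 2 tick 0 v(0, 1): E3/G3 m3 -> F3/C4 P5 similar
  -> R7 @ bar 3 tick 0 v(1,): F4->G3 leap 10st
  -> R2 @ bar 4 tick 0 v(0, 1): E3/C4 m6 -> G3/G4 P8 similar
  -> R4 @ bar 4 tick 2 v(0, 1): G3/A4 M2 untreated
  -> R1 @ bar 7 tick 0 v(0, 1): E3/E4 P8 -> F3/F4 P8 similar

(2, 0, R2, (0, 1))
(3, 0, R7, (1,))
(4, 0, R2, (0, 1))
(4, 2, R4, (0, 1))
(7, 0, R1, (0, 1))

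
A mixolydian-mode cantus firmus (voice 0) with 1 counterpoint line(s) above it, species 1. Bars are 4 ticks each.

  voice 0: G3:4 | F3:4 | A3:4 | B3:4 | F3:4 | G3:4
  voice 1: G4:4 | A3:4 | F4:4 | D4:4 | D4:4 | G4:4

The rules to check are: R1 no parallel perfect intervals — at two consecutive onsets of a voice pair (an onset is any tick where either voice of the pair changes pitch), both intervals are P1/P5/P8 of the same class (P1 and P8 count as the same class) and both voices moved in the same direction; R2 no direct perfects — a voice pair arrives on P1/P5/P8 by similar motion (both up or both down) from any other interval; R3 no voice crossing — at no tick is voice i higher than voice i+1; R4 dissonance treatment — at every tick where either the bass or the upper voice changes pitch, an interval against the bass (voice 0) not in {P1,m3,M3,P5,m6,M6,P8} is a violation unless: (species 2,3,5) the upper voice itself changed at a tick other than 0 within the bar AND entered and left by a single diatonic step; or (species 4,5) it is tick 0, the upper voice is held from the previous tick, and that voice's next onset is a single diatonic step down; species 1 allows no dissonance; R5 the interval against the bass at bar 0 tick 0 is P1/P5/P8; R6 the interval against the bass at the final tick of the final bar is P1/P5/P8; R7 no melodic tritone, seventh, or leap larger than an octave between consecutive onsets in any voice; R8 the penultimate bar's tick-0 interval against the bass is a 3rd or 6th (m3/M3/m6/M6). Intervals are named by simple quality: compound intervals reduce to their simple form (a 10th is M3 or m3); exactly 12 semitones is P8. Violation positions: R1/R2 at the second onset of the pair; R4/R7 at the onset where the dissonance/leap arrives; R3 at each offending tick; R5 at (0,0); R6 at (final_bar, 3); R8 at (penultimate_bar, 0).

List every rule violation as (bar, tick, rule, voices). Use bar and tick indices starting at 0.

bar 0: v0=G3 v1=G4 downbeat P8
bar 1: v0=F3 v1=A3 downbeat M3
bar 2: v0=A3 v1=F4 downbeat m6
bar 3: v0=B3 v1=D4 downbeat m3
bar 4: v0=F3 v1=D4 downbeat M6
bar 5: v0=G3 v1=G4 downbeat P8
  -> R7 @ bar 1 tick 0 v(1,): G4->A3 leap 10st
  -> R7 @ bar 4 tick 0 v(0,): B3->F3 leap 6st
  -> R2 @ bar 5 tick 0 v(0, 1): F3/D4 M6 -> G3/G4 P8 similar

(1, 0, R7, (1,))
(4, 0, R7, (0,))
(5, 0, R2, (0, 1))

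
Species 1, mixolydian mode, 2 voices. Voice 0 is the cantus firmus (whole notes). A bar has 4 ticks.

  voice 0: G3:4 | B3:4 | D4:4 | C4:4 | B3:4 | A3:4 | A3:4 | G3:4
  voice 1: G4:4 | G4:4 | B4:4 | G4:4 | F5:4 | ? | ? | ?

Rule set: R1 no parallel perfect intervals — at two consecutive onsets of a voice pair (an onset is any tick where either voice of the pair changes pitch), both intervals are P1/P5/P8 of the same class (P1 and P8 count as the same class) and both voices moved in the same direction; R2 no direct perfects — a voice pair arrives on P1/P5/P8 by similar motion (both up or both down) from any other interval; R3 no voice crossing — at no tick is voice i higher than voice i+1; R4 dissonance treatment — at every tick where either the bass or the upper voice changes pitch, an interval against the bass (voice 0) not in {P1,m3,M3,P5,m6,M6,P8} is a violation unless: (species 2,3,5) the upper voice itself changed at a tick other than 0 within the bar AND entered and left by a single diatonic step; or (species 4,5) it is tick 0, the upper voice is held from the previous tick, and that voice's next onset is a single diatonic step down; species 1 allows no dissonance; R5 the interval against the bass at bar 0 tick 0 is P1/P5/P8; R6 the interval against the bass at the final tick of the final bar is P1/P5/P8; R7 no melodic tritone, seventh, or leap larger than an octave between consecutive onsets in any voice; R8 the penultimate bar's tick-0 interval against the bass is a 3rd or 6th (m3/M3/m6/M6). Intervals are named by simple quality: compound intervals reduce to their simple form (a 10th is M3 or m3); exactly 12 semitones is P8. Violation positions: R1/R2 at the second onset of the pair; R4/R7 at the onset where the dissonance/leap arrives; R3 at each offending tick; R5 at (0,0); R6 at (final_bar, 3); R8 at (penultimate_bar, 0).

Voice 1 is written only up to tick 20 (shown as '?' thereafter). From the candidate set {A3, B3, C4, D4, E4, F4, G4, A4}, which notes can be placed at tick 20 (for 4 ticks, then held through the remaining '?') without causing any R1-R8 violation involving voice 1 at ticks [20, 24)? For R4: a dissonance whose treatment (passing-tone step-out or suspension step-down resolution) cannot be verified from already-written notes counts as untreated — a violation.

{F4}

A3: violates R2,R7
B3: violates R4,R7
C4: violates R7
D4: violates R4,R7
E4: violates R2,R7
F4: legal
G4: violates R4,R7
A4: violates R2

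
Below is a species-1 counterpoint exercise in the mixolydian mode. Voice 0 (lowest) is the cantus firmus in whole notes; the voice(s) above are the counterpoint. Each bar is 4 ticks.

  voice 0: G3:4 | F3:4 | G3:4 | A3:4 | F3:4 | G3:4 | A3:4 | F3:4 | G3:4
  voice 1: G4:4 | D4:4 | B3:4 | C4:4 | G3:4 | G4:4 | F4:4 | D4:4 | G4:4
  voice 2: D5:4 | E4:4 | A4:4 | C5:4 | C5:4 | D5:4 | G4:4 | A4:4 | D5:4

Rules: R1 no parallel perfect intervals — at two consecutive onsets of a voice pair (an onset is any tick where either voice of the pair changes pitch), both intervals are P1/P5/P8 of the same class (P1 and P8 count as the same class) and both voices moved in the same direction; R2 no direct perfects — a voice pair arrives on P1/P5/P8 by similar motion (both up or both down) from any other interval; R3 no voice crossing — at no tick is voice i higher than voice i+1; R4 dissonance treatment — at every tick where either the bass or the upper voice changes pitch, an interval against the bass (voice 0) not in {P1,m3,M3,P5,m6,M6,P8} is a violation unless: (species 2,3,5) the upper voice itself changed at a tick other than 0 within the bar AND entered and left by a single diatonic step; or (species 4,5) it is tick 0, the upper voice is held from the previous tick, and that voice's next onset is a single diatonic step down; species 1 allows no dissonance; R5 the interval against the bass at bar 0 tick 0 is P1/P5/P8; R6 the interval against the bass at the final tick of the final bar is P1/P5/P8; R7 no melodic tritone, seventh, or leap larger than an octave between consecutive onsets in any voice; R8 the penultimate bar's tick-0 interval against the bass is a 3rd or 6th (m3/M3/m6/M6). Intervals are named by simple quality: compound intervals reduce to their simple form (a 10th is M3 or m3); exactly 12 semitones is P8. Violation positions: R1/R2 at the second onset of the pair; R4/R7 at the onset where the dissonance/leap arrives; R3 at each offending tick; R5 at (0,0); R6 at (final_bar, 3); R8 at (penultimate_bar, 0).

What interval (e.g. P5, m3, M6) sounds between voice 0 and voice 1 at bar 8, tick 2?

voice 0=G3 voice 1=G4 -> P8

P8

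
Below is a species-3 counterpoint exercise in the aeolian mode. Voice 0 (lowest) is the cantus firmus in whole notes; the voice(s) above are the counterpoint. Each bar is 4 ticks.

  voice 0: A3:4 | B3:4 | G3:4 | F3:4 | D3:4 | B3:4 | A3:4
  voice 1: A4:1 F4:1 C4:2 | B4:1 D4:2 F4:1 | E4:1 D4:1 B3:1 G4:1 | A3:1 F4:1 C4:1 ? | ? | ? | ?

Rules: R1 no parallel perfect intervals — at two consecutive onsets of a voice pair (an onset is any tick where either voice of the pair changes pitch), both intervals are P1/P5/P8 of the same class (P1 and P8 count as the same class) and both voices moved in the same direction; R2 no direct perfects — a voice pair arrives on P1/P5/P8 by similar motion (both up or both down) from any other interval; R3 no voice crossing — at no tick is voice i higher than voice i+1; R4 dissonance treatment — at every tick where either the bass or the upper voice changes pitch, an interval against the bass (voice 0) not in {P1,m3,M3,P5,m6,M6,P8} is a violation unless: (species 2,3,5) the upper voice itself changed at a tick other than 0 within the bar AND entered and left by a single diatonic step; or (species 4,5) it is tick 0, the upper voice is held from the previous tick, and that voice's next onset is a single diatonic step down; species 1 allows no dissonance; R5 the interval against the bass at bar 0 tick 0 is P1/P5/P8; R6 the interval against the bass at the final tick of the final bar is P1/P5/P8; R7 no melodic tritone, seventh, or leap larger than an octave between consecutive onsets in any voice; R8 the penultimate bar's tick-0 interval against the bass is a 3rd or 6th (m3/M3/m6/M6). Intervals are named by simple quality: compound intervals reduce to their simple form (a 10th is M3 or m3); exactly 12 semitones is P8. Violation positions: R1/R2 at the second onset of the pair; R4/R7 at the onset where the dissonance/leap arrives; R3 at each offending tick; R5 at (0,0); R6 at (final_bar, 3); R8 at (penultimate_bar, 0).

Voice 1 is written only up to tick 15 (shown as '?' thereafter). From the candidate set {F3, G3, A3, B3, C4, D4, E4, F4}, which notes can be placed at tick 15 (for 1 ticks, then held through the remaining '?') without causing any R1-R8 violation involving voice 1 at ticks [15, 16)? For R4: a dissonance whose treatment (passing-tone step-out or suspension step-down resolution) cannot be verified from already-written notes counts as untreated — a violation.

{A3, C4, D4, F3, F4}

F3: legal
G3: violates R4
A3: legal
B3: violates R4
C4: legal
D4: legal
E4: violates R4
F4: legal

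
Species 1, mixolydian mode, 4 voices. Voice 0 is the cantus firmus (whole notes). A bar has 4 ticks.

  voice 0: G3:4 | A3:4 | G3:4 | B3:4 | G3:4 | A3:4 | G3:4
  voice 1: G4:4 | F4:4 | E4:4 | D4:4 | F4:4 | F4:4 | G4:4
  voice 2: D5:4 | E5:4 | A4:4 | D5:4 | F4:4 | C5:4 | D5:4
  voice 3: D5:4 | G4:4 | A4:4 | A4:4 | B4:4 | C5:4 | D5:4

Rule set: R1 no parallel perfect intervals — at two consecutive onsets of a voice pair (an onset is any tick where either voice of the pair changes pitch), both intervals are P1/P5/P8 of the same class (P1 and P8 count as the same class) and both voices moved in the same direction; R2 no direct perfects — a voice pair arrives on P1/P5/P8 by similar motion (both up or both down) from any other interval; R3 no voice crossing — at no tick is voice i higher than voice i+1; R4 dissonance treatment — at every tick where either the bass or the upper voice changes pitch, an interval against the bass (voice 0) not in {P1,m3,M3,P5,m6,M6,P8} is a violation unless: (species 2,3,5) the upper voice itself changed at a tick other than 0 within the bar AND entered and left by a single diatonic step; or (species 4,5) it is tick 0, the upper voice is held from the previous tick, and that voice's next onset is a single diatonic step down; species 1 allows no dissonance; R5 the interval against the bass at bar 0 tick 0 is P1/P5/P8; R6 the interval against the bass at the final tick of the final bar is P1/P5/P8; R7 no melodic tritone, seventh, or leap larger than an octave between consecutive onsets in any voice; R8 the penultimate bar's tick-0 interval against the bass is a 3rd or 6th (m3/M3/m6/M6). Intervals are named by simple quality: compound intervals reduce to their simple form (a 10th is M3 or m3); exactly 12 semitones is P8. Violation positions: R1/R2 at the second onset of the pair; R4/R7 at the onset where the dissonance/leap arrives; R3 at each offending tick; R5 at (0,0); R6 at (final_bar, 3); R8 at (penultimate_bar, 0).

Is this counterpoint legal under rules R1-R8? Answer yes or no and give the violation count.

bar 0: v0=G3 v1=G4 v2=D5 v3=D5 (P5)
bar 1: v0=A3 v1=F4 v2=E5 v3=G4 (m7)
bar 2: v0=G3 v1=E4 v2=A4 v3=A4 (M2)
bar 3: v0=B3 v1=D4 v2=D5 v3=A4 (m7)
bar 4: v0=G3 v1=F4 v2=F4 v3=B4 (M3)
bar 5: v0=A3 v1=F4 v2=C5 v3=C5 (m3)
bar 6: v0=G3 v1=G4 v2=D5 v3=D5 (P5)
  R1 @ bar1.0: G3/D5 P5 -> A3/E5 P5 similar
  R3 @ bar1.0: E5 above G4
  R4 @ bar1.0: A3/G4 m7 untreated
  R3 @ bar1.1: E5 above G4
  R3 @ bar1.2: E5 above G4
  R3 @ bar1.3: E5 above G4
  R4 @ bar2.0: G3/A4 M2 untreated
  R4 @ bar2.0: G3/A4 M2 untreated
  R3 @ bar3.0: D5 above A4
  R4 @ bar3.0: B3/A4 m7 untreated
  R3 @ bar3.1: D5 above A4
  R3 @ bar3.2: D5 above A4
  R3 @ bar3.3: D5 above A4
  R4 @ bar4.0: G3/F4 m7 untreated
  R4 @ bar4.0: G3/F4 m7 untreated
  R2 @ bar5.0: F4/B4 TT -> C5/C5 P1 similar
  R1 @ bar6.0: F4/C5 P5 -> G4/D5 P5 similar
  R1 @ bar6.0: F4/C5 P5 -> G4/D5 P5 similar
  R1 @ bar6.0: C5/C5 P1 -> D5/D5 P1 similar

No (19 violations)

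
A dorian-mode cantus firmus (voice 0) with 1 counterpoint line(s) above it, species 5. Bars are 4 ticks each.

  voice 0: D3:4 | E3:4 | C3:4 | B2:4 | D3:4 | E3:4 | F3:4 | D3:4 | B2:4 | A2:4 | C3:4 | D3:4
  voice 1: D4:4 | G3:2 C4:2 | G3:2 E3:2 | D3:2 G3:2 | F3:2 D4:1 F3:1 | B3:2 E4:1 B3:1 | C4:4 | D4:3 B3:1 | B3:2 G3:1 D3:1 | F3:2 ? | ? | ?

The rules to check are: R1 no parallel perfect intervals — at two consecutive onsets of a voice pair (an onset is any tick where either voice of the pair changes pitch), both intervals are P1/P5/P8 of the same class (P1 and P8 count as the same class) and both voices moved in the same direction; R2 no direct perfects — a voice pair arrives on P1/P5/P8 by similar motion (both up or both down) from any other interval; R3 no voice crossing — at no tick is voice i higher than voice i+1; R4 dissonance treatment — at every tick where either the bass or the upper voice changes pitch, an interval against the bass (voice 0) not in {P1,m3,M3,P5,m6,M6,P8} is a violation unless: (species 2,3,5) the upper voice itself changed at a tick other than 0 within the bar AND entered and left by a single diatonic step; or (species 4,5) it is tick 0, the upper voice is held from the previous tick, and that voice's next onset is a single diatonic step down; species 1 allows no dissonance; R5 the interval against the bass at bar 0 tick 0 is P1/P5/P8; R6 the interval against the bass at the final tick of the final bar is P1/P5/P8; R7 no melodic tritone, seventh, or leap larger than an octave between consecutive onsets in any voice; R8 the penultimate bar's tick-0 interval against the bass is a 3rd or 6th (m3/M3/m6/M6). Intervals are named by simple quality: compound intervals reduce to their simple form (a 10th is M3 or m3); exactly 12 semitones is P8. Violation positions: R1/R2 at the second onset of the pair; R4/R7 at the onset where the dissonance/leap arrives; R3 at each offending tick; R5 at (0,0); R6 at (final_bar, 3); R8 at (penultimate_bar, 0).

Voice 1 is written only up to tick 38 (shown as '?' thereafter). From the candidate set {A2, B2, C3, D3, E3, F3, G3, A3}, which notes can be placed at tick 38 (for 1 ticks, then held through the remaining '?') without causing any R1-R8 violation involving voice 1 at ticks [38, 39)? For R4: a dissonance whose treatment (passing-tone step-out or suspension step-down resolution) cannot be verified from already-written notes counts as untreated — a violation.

{A2, A3, C3, E3, F3}

A2: legal
B2: violates R4,R7
C3: legal
D3: violates R4
E3: legal
F3: legal
G3: violates R4
A3: legal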